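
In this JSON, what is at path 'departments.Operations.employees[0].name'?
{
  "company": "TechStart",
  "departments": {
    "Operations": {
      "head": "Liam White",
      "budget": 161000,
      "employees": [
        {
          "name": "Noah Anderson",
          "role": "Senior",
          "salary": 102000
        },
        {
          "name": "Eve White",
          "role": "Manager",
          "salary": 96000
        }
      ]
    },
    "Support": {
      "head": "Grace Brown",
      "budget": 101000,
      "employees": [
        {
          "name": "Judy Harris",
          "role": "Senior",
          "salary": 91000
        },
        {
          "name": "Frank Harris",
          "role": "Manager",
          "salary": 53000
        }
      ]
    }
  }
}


Path: departments.Operations.employees[0].name

Navigate:
  -> departments
  -> Operations
  -> employees[0].name = 'Noah Anderson'

Noah Anderson


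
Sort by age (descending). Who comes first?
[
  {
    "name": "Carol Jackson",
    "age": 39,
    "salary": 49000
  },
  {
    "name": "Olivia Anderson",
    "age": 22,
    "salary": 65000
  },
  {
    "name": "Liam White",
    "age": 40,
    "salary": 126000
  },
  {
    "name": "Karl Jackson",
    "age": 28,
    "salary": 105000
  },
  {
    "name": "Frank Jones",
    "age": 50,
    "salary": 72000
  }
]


Sort by: age (descending)

Sorted order:
  1. Frank Jones (age = 50)
  2. Liam White (age = 40)
  3. Carol Jackson (age = 39)
  4. Karl Jackson (age = 28)
  5. Olivia Anderson (age = 22)

First: Frank Jones

Frank Jones


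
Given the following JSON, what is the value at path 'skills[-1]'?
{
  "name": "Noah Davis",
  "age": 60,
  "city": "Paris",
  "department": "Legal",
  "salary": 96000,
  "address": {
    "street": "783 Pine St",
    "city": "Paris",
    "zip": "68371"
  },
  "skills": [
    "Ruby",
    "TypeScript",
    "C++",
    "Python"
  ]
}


Query: skills[-1]
Path: skills -> last element
Value: Python

Python


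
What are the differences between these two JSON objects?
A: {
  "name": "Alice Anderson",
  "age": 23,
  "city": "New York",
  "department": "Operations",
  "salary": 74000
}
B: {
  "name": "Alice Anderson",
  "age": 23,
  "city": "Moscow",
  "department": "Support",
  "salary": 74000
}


Comparing each field (in key order):
  name: same
  age: same
  city: DIFFERENT
  department: DIFFERENT
  salary: same
Differences:
  city: New York -> Moscow
  department: Operations -> Support

2 field(s) changed

2 changes: city, department


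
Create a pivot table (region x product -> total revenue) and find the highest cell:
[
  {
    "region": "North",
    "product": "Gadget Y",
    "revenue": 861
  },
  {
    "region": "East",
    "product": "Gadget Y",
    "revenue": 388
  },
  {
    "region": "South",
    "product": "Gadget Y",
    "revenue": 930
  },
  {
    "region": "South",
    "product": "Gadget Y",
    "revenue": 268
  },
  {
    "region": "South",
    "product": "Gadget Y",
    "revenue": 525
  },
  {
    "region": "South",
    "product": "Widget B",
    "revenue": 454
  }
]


Pivot: region (rows) x product (columns) -> total revenue

     Gadget Y      Widget B    
East           388             0  
North          861             0  
South         1723           454  

Highest: South / Gadget Y = $1723

South / Gadget Y = $1723


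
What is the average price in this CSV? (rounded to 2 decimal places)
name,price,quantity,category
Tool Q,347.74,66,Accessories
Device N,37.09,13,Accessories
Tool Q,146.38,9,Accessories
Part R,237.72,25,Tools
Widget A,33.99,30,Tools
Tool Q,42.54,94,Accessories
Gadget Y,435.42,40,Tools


Computing average price:
Values: [347.74, 37.09, 146.38, 237.72, 33.99, 42.54, 435.42]
Sum = 1280.88
Count = 7
Average = 1280.88/7 ≈ 182.98 (rounded to 2 decimal places)

182.98


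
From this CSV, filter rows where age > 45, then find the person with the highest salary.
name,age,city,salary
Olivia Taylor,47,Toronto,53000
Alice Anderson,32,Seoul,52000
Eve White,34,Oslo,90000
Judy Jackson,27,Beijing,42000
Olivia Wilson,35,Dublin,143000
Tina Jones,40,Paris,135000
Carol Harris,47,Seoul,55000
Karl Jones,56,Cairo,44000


Filter: age > 45
Sort by: salary (descending)

Filtered records (3):
  Carol Harris, age 47, salary $55000
  Olivia Taylor, age 47, salary $53000
  Karl Jones, age 56, salary $44000

Highest salary: Carol Harris ($55000)

Carol Harris


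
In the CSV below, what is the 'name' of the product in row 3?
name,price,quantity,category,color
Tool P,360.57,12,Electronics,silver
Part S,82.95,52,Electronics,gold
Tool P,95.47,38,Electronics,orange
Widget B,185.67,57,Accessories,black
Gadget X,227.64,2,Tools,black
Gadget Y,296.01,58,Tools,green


Query: Row 3 ('Tool P'), column 'name'
Value: Tool P

Tool P


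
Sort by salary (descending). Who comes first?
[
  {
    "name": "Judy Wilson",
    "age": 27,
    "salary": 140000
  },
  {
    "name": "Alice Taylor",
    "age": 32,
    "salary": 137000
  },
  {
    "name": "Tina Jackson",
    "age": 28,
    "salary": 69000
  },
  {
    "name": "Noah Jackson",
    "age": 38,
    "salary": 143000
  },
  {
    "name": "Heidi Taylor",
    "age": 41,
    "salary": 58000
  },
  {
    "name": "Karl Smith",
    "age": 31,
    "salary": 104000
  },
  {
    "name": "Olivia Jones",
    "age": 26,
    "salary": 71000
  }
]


Sort by: salary (descending)

Sorted order:
  1. Noah Jackson (salary = 143000)
  2. Judy Wilson (salary = 140000)
  3. Alice Taylor (salary = 137000)
  4. Karl Smith (salary = 104000)
  5. Olivia Jones (salary = 71000)
  6. Tina Jackson (salary = 69000)
  7. Heidi Taylor (salary = 58000)

First: Noah Jackson

Noah Jackson


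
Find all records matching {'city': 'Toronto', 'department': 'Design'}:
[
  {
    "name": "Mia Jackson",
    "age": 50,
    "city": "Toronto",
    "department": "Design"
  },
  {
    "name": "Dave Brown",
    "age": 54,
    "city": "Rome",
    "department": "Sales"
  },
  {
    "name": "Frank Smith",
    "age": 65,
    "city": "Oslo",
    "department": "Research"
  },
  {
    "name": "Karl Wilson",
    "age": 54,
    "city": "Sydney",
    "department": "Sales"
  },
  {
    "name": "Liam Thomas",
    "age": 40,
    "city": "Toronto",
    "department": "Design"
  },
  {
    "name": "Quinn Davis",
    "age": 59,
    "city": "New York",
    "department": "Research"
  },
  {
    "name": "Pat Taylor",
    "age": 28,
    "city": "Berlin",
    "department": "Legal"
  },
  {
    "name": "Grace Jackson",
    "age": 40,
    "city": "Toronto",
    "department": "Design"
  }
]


Search criteria: {'city': 'Toronto', 'department': 'Design'}

Checking 8 records:
  Mia Jackson: {city: Toronto, department: Design} <-- MATCH
  Dave Brown: {city: Rome, department: Sales}
  Frank Smith: {city: Oslo, department: Research}
  Karl Wilson: {city: Sydney, department: Sales}
  Liam Thomas: {city: Toronto, department: Design} <-- MATCH
  Quinn Davis: {city: New York, department: Research}
  Pat Taylor: {city: Berlin, department: Legal}
  Grace Jackson: {city: Toronto, department: Design} <-- MATCH

Matches: ["Mia Jackson", "Liam Thomas", "Grace Jackson"]

["Mia Jackson", "Liam Thomas", "Grace Jackson"]


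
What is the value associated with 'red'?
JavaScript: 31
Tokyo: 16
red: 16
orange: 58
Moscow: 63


Looking up key 'red'
Value: 16

16


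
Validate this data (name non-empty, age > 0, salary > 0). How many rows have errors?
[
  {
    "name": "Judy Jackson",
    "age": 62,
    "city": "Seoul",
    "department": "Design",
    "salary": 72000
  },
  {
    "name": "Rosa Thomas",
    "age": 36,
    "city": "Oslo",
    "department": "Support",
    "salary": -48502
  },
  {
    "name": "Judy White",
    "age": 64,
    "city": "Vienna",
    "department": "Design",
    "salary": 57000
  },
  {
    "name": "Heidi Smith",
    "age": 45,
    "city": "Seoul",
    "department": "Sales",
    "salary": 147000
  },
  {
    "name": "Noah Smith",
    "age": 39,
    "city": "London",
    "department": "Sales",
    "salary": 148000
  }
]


Validating 5 records:
Rules: name non-empty, age > 0, salary > 0

  Row 1 (Judy Jackson): OK
  Row 2 (Rosa Thomas): negative salary: -48502
  Row 3 (Judy White): OK
  Row 4 (Heidi Smith): OK
  Row 5 (Noah Smith): OK

Total errors: 1

1 errors


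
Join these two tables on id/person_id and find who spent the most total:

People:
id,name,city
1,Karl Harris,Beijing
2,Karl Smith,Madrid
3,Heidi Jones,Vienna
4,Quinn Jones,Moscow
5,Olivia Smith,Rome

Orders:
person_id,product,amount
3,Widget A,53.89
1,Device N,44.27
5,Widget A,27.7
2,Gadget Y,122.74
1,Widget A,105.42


Join on: people.id = orders.person_id

Joined rows:
  Heidi Jones (Vienna) bought Widget A for $53.89
  Karl Harris (Beijing) bought Device N for $44.27
  Olivia Smith (Rome) bought Widget A for $27.7
  Karl Smith (Madrid) bought Gadget Y for $122.74
  Karl Harris (Beijing) bought Widget A for $105.42

Total per person:
  Karl Harris: $149.69
  Karl Smith: $122.74
  Heidi Jones: $53.89
  Olivia Smith: $27.70

Top spender: Karl Harris ($149.69)

Karl Harris ($149.69)


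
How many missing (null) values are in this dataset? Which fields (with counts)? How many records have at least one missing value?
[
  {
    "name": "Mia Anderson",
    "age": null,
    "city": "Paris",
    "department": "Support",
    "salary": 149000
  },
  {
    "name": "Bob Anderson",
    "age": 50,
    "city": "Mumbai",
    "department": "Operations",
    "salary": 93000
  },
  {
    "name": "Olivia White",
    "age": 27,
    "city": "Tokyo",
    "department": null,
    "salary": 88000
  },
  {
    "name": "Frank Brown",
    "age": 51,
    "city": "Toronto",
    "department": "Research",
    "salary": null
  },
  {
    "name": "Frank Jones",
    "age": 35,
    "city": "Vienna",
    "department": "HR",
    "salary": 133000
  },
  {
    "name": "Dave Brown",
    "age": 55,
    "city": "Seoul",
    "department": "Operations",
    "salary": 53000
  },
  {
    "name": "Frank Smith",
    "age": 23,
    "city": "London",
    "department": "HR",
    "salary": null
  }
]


Checking for missing (null) values in 7 records:

  Mia Anderson: age
  Bob Anderson: complete
  Olivia White: department
  Frank Brown: salary
  Frank Jones: complete
  Dave Brown: complete
  Frank Smith: salary

Per field:
  name: 0 missing
  age: 1 missing
  city: 0 missing
  department: 1 missing
  salary: 2 missing

Total missing values: 4
Records with any missing: 4

4 missing values (age: 1, department: 1, salary: 2); 4 incomplete records


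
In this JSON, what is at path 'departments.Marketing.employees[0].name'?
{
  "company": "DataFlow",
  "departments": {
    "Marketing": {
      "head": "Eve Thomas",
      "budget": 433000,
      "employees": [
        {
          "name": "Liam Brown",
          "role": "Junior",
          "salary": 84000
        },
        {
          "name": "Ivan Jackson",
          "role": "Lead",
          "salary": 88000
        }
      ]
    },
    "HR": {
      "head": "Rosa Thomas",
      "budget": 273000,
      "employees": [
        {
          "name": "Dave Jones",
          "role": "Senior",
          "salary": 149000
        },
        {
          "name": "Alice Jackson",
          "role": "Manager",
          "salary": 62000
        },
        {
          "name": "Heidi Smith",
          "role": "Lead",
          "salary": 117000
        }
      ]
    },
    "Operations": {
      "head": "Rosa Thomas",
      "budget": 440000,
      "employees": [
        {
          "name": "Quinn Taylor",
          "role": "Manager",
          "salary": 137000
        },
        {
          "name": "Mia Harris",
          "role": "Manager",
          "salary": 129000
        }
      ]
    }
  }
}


Path: departments.Marketing.employees[0].name

Navigate:
  -> departments
  -> Marketing
  -> employees[0].name = 'Liam Brown'

Liam Brown


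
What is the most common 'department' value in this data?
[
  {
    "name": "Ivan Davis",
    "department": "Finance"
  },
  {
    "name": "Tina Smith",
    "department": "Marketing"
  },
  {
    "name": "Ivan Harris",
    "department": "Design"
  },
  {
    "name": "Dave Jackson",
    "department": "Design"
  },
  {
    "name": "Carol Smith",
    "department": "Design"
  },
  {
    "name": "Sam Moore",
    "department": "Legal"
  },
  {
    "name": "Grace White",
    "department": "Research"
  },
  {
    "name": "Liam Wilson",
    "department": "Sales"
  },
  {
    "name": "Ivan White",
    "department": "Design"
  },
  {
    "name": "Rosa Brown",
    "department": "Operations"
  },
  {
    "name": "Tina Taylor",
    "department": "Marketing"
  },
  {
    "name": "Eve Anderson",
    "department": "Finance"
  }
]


Counting 'department' values across 12 records:

  Design: 4 ####
  Finance: 2 ##
  Marketing: 2 ##
  Legal: 1 #
  Research: 1 #
  Sales: 1 #
  Operations: 1 #

Most common: Design (4 times)

Design (4 times)


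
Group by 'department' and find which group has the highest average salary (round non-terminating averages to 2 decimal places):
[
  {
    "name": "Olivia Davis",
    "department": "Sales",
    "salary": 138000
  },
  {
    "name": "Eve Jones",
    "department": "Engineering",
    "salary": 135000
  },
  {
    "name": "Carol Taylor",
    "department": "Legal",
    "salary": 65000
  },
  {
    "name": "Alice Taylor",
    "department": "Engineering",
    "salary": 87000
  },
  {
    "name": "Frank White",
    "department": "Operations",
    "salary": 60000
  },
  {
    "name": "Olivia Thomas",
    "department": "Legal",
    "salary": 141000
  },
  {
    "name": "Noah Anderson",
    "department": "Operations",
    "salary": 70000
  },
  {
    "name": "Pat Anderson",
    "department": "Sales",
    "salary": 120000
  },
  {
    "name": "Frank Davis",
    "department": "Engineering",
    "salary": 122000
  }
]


Group by: department

Groups:
  Engineering: 3 people, avg salary = 344000/3 ≈ $114666.67
  Legal: 2 people, avg salary = 206000/2 = $103000
  Operations: 2 people, avg salary = 130000/2 = $65000
  Sales: 2 people, avg salary = 258000/2 = $129000

Highest average salary: Sales ($129000)

Sales ($129000)


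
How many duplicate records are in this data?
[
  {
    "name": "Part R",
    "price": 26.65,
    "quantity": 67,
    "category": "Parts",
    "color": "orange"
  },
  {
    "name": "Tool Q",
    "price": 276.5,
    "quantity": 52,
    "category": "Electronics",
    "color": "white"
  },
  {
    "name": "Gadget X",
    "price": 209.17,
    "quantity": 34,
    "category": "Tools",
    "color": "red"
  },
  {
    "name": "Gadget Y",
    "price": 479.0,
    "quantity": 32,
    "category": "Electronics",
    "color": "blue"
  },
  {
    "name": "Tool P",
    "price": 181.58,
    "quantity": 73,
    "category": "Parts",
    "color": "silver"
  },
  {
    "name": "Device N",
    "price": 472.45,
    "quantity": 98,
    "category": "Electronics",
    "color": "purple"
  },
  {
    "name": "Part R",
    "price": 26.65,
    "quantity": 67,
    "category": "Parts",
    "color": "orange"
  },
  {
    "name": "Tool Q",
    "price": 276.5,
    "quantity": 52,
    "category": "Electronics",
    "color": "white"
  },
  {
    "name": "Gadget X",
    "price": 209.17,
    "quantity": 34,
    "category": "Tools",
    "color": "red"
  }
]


Checking 9 records for duplicates:

  Row 1: Part R ($26.65, qty 67)
  Row 2: Tool Q ($276.5, qty 52)
  Row 3: Gadget X ($209.17, qty 34)
  Row 4: Gadget Y ($479.0, qty 32)
  Row 5: Tool P ($181.58, qty 73)
  Row 6: Device N ($472.45, qty 98)
  Row 7: Part R ($26.65, qty 67) <-- DUPLICATE
  Row 8: Tool Q ($276.5, qty 52) <-- DUPLICATE
  Row 9: Gadget X ($209.17, qty 34) <-- DUPLICATE

Duplicates found: 3
Unique records: 6

3 duplicates, 6 unique


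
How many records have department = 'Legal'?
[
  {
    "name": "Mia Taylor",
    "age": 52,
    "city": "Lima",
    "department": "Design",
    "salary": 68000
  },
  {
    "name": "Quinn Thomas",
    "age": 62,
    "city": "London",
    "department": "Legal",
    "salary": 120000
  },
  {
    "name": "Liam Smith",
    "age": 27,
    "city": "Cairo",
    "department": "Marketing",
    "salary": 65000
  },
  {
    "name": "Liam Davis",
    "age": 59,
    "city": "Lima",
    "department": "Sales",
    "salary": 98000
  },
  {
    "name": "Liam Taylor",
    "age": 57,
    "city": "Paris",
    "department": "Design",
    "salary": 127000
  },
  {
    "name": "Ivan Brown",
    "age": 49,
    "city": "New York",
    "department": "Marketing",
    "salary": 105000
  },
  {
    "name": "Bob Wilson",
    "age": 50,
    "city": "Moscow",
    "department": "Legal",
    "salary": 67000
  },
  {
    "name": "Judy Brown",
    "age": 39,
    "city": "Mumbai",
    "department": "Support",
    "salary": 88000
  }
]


Data: 8 records
Condition: department = 'Legal'

Checking each record:
  Mia Taylor: Design
  Quinn Thomas: Legal MATCH
  Liam Smith: Marketing
  Liam Davis: Sales
  Liam Taylor: Design
  Ivan Brown: Marketing
  Bob Wilson: Legal MATCH
  Judy Brown: Support

Count: 2

2


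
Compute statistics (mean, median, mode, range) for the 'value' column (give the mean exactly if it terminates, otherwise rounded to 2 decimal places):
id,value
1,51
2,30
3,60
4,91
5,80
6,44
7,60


Data: [51, 30, 60, 91, 80, 44, 60]
Count: 7
Sum: 416
Mean: 416/7 ≈ 59.43 (rounded to 2 decimal places)
Sorted: [30, 44, 51, 60, 60, 80, 91]
Median: 60.0
Mode: 60 (2 times)
Range: 91 - 30 = 61
Min: 30, Max: 91

mean≈59.43, median=60.0, mode=60, range=61


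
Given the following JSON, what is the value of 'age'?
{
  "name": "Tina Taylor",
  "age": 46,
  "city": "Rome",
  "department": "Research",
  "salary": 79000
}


Looking up field 'age'
Value: 46

46


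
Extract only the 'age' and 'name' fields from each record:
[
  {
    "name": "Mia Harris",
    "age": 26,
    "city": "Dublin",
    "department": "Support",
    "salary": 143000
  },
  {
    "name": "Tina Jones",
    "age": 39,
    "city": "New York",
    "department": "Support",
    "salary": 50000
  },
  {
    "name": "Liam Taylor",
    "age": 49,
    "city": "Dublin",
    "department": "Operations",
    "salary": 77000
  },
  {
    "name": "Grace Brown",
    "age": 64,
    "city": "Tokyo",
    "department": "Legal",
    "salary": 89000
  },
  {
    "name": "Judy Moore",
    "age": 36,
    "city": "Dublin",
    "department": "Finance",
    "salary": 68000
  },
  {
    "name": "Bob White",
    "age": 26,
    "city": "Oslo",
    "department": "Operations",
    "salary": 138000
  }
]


Original: 6 records with fields: name, age, city, department, salary
Keep: ['age', 'name']
Drop: ['city', 'department', 'salary']
Result: 6 records, 2 fields each

[
  {
    "age": 26,
    "name": "Mia Harris"
  },
  {
    "age": 39,
    "name": "Tina Jones"
  },
  {
    "age": 49,
    "name": "Liam Taylor"
  },
  {
    "age": 64,
    "name": "Grace Brown"
  },
  {
    "age": 36,
    "name": "Judy Moore"
  },
  {
    "age": 26,
    "name": "Bob White"
  }
]


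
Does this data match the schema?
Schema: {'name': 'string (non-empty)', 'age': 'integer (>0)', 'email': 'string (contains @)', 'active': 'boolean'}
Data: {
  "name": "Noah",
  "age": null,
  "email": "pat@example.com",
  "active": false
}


Validating each field against schema:
  name: OK (non-empty string)
  age: FAIL (null is not an integer)
  email: OK (string with @)
  active: OK (boolean)

Result: INVALID (1 error: age)

INVALID (1 error: age)


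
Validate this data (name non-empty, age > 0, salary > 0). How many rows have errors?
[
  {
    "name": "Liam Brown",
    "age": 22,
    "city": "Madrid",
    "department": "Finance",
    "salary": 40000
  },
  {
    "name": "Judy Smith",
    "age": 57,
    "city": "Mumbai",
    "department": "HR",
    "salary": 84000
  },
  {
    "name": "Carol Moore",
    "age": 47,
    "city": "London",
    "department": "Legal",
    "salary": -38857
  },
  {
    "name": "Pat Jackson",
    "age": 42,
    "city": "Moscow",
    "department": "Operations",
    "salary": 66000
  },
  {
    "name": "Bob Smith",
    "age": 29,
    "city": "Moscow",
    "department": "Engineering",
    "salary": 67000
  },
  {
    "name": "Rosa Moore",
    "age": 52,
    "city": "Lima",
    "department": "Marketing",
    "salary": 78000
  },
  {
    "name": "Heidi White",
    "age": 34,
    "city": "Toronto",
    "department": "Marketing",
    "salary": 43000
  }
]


Validating 7 records:
Rules: name non-empty, age > 0, salary > 0

  Row 1 (Liam Brown): OK
  Row 2 (Judy Smith): OK
  Row 3 (Carol Moore): negative salary: -38857
  Row 4 (Pat Jackson): OK
  Row 5 (Bob Smith): OK
  Row 6 (Rosa Moore): OK
  Row 7 (Heidi White): OK

Total errors: 1

1 errors


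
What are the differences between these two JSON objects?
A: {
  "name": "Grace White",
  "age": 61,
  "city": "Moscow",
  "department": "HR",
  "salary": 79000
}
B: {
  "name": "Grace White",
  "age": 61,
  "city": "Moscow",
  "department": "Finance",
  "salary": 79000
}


Comparing each field (in key order):
  name: same
  age: same
  city: same
  department: DIFFERENT
  salary: same
Differences:
  department: HR -> Finance

1 field(s) changed

1 change: department


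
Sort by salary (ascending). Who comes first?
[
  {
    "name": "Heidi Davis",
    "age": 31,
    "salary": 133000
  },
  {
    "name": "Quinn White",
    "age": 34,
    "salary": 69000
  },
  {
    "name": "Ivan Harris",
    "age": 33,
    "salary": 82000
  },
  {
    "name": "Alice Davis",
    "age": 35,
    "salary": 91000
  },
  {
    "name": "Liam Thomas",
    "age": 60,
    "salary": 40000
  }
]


Sort by: salary (ascending)

Sorted order:
  1. Liam Thomas (salary = 40000)
  2. Quinn White (salary = 69000)
  3. Ivan Harris (salary = 82000)
  4. Alice Davis (salary = 91000)
  5. Heidi Davis (salary = 133000)

First: Liam Thomas

Liam Thomas


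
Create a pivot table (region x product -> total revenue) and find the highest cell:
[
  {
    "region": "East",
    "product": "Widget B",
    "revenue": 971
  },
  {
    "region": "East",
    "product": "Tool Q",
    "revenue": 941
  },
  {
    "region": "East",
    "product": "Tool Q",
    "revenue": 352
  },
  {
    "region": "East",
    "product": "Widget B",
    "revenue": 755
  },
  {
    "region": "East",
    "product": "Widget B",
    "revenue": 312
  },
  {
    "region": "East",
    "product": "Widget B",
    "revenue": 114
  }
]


Pivot: region (rows) x product (columns) -> total revenue

     Tool Q        Widget B    
East          1293          2152  

Highest: East / Widget B = $2152

East / Widget B = $2152


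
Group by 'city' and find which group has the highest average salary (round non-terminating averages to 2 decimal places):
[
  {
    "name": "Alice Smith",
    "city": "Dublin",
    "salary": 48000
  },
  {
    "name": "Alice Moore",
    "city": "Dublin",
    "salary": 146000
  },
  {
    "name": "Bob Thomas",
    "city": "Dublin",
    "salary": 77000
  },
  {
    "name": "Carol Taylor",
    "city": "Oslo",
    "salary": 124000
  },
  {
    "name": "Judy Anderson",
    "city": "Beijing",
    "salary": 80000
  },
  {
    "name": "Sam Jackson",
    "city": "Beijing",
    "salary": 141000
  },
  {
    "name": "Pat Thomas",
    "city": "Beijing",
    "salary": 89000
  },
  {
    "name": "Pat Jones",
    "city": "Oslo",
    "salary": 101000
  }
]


Group by: city

Groups:
  Beijing: 3 people, avg salary = 310000/3 ≈ $103333.33
  Dublin: 3 people, avg salary = 271000/3 ≈ $90333.33
  Oslo: 2 people, avg salary = 225000/2 = $112500

Highest average salary: Oslo ($112500)

Oslo ($112500)


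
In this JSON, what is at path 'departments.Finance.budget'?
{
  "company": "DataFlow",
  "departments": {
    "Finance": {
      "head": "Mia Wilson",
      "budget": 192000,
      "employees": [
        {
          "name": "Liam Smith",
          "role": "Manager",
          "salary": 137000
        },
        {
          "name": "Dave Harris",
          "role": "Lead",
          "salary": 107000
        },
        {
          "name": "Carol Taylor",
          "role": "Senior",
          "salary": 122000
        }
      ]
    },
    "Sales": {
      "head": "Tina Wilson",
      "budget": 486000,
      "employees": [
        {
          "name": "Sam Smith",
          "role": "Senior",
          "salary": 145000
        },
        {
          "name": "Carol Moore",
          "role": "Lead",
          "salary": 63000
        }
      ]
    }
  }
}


Path: departments.Finance.budget

Navigate:
  -> departments
  -> Finance
  -> budget = 192000

192000


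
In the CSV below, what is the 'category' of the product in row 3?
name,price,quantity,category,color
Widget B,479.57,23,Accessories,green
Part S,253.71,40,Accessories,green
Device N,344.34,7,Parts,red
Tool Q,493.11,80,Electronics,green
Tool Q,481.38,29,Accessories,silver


Query: Row 3 ('Device N'), column 'category'
Value: Parts

Parts


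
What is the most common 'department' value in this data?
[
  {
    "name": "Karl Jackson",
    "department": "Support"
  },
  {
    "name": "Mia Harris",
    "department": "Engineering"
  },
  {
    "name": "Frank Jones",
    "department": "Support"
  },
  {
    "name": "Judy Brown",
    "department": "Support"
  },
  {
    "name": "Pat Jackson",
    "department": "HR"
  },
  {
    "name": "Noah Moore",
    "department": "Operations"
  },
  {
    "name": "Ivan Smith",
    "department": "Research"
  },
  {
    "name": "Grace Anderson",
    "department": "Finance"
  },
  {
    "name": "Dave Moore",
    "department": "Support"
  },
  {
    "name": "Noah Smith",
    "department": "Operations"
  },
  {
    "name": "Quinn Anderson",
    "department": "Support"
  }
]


Counting 'department' values across 11 records:

  Support: 5 #####
  Operations: 2 ##
  Engineering: 1 #
  HR: 1 #
  Research: 1 #
  Finance: 1 #

Most common: Support (5 times)

Support (5 times)


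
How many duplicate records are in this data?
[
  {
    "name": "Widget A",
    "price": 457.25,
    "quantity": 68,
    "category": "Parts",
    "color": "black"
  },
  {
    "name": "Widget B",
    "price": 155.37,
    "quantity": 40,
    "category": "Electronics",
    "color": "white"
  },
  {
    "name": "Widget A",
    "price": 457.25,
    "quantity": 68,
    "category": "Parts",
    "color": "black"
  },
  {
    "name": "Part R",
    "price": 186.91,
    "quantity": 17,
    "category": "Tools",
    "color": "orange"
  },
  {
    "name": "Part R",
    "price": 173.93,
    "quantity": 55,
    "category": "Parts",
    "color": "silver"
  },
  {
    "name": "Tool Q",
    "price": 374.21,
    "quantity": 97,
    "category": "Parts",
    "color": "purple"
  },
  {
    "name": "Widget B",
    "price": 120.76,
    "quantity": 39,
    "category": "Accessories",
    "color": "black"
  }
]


Checking 7 records for duplicates:

  Row 1: Widget A ($457.25, qty 68)
  Row 2: Widget B ($155.37, qty 40)
  Row 3: Widget A ($457.25, qty 68) <-- DUPLICATE
  Row 4: Part R ($186.91, qty 17)
  Row 5: Part R ($173.93, qty 55)
  Row 6: Tool Q ($374.21, qty 97)
  Row 7: Widget B ($120.76, qty 39)

Duplicates found: 1
Unique records: 6

1 duplicates, 6 unique


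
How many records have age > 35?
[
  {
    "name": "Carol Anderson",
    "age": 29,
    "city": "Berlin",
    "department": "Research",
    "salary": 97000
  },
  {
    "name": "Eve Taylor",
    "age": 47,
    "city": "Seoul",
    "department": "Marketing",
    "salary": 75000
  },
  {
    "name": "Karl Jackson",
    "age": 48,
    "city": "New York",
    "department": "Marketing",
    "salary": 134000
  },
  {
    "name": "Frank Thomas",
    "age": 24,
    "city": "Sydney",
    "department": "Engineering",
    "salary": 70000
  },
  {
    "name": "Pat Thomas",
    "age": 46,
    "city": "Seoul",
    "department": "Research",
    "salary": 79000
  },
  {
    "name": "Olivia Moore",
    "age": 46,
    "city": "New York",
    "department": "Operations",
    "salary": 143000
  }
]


Data: 6 records
Condition: age > 35

Checking each record:
  Carol Anderson: 29
  Eve Taylor: 47 MATCH
  Karl Jackson: 48 MATCH
  Frank Thomas: 24
  Pat Thomas: 46 MATCH
  Olivia Moore: 46 MATCH

Count: 4

4


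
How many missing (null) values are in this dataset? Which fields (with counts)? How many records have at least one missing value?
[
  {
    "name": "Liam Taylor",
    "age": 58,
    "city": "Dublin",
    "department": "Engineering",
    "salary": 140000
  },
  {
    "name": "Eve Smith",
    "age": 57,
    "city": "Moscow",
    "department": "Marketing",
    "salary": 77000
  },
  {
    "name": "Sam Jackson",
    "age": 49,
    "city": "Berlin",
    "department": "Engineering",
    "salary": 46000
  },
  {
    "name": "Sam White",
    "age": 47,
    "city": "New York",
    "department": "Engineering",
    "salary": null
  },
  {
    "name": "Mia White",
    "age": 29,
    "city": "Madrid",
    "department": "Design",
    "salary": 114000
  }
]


Checking for missing (null) values in 5 records:

  Liam Taylor: complete
  Eve Smith: complete
  Sam Jackson: complete
  Sam White: salary
  Mia White: complete

Per field:
  name: 0 missing
  age: 0 missing
  city: 0 missing
  department: 0 missing
  salary: 1 missing

Total missing values: 1
Records with any missing: 1

1 missing values (salary: 1); 1 incomplete records


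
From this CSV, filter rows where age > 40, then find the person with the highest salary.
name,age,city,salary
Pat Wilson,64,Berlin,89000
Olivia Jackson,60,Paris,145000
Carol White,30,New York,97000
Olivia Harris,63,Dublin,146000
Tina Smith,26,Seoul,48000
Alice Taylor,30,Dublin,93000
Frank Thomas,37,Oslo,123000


Filter: age > 40
Sort by: salary (descending)

Filtered records (3):
  Olivia Harris, age 63, salary $146000
  Olivia Jackson, age 60, salary $145000
  Pat Wilson, age 64, salary $89000

Highest salary: Olivia Harris ($146000)

Olivia Harris


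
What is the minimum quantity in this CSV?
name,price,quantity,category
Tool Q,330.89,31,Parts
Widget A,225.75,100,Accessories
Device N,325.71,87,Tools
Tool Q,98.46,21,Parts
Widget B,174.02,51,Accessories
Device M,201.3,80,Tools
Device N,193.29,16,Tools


Computing minimum quantity:
Values: [31, 100, 87, 21, 51, 80, 16]
Min = 16

16


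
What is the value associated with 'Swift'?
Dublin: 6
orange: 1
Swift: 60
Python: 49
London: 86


Looking up key 'Swift'
Value: 60

60


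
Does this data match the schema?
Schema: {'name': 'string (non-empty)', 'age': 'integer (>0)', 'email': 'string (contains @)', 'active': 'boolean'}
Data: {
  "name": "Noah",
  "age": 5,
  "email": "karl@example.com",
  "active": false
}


Validating each field against schema:
  name: OK (non-empty string)
  age: OK (positive integer)
  email: OK (string with @)
  active: OK (boolean)

Result: VALID

VALID


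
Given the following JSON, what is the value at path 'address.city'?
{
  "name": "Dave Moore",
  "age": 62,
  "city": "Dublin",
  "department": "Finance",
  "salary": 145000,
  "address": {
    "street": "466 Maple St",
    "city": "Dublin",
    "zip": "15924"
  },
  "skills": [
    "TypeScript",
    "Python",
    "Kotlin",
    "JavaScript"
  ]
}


Query: address.city
Path: address -> city
Value: Dublin

Dublin


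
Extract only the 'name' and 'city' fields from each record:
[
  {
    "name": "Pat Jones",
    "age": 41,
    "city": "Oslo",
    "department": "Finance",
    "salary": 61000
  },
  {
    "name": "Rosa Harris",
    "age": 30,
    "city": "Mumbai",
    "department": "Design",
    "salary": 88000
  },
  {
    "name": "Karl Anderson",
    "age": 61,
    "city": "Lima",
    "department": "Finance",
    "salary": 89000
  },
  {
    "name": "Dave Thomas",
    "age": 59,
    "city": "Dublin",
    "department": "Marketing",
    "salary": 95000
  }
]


Original: 4 records with fields: name, age, city, department, salary
Keep: ['name', 'city']
Drop: ['age', 'department', 'salary']
Result: 4 records, 2 fields each

[
  {
    "name": "Pat Jones",
    "city": "Oslo"
  },
  {
    "name": "Rosa Harris",
    "city": "Mumbai"
  },
  {
    "name": "Karl Anderson",
    "city": "Lima"
  },
  {
    "name": "Dave Thomas",
    "city": "Dublin"
  }
]


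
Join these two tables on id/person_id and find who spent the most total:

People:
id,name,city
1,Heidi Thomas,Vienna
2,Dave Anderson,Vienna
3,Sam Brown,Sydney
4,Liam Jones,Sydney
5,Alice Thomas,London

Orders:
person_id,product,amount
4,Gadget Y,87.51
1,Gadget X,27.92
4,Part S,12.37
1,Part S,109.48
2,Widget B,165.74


Join on: people.id = orders.person_id

Joined rows:
  Liam Jones (Sydney) bought Gadget Y for $87.51
  Heidi Thomas (Vienna) bought Gadget X for $27.92
  Liam Jones (Sydney) bought Part S for $12.37
  Heidi Thomas (Vienna) bought Part S for $109.48
  Dave Anderson (Vienna) bought Widget B for $165.74

Total per person:
  Dave Anderson: $165.74
  Heidi Thomas: $137.40
  Liam Jones: $99.88

Top spender: Dave Anderson ($165.74)

Dave Anderson ($165.74)


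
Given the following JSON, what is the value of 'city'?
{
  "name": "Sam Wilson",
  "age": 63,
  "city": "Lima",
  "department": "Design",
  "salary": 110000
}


Looking up field 'city'
Value: Lima

Lima


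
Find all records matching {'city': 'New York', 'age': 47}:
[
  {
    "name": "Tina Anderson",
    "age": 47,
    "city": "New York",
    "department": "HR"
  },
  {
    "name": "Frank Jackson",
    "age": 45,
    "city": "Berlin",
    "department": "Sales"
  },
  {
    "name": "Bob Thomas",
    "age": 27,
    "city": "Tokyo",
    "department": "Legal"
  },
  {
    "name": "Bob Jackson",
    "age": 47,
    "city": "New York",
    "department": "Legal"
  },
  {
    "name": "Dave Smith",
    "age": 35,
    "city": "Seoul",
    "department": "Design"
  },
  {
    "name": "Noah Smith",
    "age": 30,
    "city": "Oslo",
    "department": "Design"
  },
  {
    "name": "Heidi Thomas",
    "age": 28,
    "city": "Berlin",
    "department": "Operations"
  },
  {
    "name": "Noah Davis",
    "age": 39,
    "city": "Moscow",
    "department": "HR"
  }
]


Search criteria: {'city': 'New York', 'age': 47}

Checking 8 records:
  Tina Anderson: {city: New York, age: 47} <-- MATCH
  Frank Jackson: {city: Berlin, age: 45}
  Bob Thomas: {city: Tokyo, age: 27}
  Bob Jackson: {city: New York, age: 47} <-- MATCH
  Dave Smith: {city: Seoul, age: 35}
  Noah Smith: {city: Oslo, age: 30}
  Heidi Thomas: {city: Berlin, age: 28}
  Noah Davis: {city: Moscow, age: 39}

Matches: ["Tina Anderson", "Bob Jackson"]

["Tina Anderson", "Bob Jackson"]


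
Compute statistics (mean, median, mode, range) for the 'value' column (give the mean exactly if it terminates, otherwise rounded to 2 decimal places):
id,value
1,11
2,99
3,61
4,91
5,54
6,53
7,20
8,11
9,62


Data: [11, 99, 61, 91, 54, 53, 20, 11, 62]
Count: 9
Sum: 462
Mean: 462/9 ≈ 51.33 (rounded to 2 decimal places)
Sorted: [11, 11, 20, 53, 54, 61, 62, 91, 99]
Median: 54.0
Mode: 11 (2 times)
Range: 99 - 11 = 88
Min: 11, Max: 99

mean≈51.33, median=54.0, mode=11, range=88


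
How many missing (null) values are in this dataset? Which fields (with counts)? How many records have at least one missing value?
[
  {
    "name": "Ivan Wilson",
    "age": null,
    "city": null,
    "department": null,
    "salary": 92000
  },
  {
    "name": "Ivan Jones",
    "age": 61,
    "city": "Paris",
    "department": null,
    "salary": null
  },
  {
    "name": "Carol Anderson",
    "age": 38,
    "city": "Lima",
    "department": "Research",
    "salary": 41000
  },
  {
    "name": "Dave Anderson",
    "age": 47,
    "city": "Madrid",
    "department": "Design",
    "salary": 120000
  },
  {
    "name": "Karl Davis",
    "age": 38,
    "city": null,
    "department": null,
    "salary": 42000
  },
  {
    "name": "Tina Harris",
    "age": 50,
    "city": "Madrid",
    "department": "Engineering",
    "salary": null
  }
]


Checking for missing (null) values in 6 records:

  Ivan Wilson: age, city, department
  Ivan Jones: department, salary
  Carol Anderson: complete
  Dave Anderson: complete
  Karl Davis: city, department
  Tina Harris: salary

Per field:
  name: 0 missing
  age: 1 missing
  city: 2 missing
  department: 3 missing
  salary: 2 missing

Total missing values: 8
Records with any missing: 4

8 missing values (age: 1, city: 2, department: 3, salary: 2); 4 incomplete records


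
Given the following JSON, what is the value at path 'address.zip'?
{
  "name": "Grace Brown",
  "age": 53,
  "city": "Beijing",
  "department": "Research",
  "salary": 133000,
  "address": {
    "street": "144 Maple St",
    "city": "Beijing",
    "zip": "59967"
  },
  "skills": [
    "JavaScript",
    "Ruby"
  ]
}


Query: address.zip
Path: address -> zip
Value: 59967

59967


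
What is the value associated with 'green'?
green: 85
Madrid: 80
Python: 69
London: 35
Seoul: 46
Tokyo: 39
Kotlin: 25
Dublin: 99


Looking up key 'green'
Value: 85

85


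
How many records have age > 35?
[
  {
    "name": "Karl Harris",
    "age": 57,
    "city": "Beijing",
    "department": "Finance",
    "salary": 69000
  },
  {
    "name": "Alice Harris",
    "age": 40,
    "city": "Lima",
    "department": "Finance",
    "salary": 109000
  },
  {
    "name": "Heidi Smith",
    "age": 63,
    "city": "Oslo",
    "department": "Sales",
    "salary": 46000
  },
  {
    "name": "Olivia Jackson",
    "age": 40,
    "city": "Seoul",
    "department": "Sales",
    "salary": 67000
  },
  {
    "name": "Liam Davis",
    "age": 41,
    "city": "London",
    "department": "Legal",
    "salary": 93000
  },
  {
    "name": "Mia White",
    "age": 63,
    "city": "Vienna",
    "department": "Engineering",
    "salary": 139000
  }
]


Data: 6 records
Condition: age > 35

Checking each record:
  Karl Harris: 57 MATCH
  Alice Harris: 40 MATCH
  Heidi Smith: 63 MATCH
  Olivia Jackson: 40 MATCH
  Liam Davis: 41 MATCH
  Mia White: 63 MATCH

Count: 6

6


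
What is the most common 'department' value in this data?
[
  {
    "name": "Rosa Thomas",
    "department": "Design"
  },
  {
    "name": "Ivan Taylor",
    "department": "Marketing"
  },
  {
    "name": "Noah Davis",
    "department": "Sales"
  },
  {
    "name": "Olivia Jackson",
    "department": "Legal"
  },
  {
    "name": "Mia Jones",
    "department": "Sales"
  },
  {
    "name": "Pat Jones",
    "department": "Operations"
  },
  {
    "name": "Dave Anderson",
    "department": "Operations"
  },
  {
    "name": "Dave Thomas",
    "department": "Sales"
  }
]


Counting 'department' values across 8 records:

  Sales: 3 ###
  Operations: 2 ##
  Design: 1 #
  Marketing: 1 #
  Legal: 1 #

Most common: Sales (3 times)

Sales (3 times)


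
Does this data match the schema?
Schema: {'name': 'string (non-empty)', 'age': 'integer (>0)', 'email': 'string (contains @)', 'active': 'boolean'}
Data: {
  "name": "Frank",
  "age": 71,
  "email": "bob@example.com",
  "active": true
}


Validating each field against schema:
  name: OK (non-empty string)
  age: OK (positive integer)
  email: OK (string with @)
  active: OK (boolean)

Result: VALID

VALID


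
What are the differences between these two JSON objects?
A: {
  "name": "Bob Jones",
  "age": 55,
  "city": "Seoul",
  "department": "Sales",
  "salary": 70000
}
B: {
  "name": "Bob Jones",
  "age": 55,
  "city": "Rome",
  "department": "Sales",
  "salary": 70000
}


Comparing each field (in key order):
  name: same
  age: same
  city: DIFFERENT
  department: same
  salary: same
Differences:
  city: Seoul -> Rome

1 field(s) changed

1 change: city


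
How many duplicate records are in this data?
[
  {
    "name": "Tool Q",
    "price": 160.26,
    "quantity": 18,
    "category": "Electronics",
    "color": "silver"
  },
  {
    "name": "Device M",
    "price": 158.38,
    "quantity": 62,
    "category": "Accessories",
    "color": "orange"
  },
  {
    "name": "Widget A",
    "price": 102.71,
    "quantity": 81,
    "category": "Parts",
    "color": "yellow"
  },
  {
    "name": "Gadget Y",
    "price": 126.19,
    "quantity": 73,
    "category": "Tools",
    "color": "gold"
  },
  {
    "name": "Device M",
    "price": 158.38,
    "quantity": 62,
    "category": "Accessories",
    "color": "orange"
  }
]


Checking 5 records for duplicates:

  Row 1: Tool Q ($160.26, qty 18)
  Row 2: Device M ($158.38, qty 62)
  Row 3: Widget A ($102.71, qty 81)
  Row 4: Gadget Y ($126.19, qty 73)
  Row 5: Device M ($158.38, qty 62) <-- DUPLICATE

Duplicates found: 1
Unique records: 4

1 duplicates, 4 unique


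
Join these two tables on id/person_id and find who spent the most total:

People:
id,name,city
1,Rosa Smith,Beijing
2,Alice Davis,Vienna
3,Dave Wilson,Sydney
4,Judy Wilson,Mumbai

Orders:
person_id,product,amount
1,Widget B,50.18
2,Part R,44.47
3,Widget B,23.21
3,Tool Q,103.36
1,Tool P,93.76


Join on: people.id = orders.person_id

Joined rows:
  Rosa Smith (Beijing) bought Widget B for $50.18
  Alice Davis (Vienna) bought Part R for $44.47
  Dave Wilson (Sydney) bought Widget B for $23.21
  Dave Wilson (Sydney) bought Tool Q for $103.36
  Rosa Smith (Beijing) bought Tool P for $93.76

Total per person:
  Rosa Smith: $143.94
  Dave Wilson: $126.57
  Alice Davis: $44.47

Top spender: Rosa Smith ($143.94)

Rosa Smith ($143.94)
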